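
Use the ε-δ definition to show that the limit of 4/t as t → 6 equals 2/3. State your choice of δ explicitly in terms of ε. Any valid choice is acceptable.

δ = min(3, (9/2)ε)

Let ε > 0. We seek δ > 0 such that 0 < |t − 6| < δ implies |4/t − (2/3)| < ε.
|4/t − (2/3)| = 4·|6 − t|/(6·|t|) = 4|t − 6|/(6|t|).
Require δ ≤ 3 so that |t| > 6 − 3 = 3, hence 6|t| > 18.
Then |4/t − (2/3)| < 4|t − 6|/18, which is < ε when |t − 6| < (9/2)ε.
Take δ = min(3, (9/2)ε). Then 0 < |t − 6| < δ gives both |t − 6| < 3 and |t − 6| < (9/2)ε, so |4/t − (2/3)| < ε.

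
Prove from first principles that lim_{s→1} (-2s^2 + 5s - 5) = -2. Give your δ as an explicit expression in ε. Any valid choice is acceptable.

Let ε > 0. We want δ > 0 such that 0 < |s − 1| < δ implies |(-2s^2 + 5s - 5) + 2| < ε.
(-2s^2 + 5s - 5) + 2 = -2s^2 + 5s - 3 = (s − 1)(-2s + 3).
So |(-2s^2 + 5s - 5) + 2| = |s − 1|·|-2s + 3|.
Assume first that |s − 1| < 1, so |s| < 2. Then |-2s + 3| ≤ 2·2 + 3 = 7.
Hence |(-2s^2 + 5s - 5) + 2| ≤ 7|s − 1| < ε provided |s − 1| < ε/7.
Take δ = min(1, ε/7). Then 0 < |s − 1| < δ gives both |s − 1| < 1 and |s − 1| < ε/7, so |(-2s^2 + 5s - 5) + 2| < ε.

δ = min(1, ε/7)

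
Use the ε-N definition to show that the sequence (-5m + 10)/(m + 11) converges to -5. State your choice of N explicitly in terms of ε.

Let ε > 0 be given. For m ≥ 1, |(-5m + 10)/(m + 11) + 5| = |65|/((m + 11)) = 65/((m + 11)).
Since m + 11 ≥ m for m ≥ 1, this is ≤ 65/(m) = 65/m.
So |(-5m + 10)/(m + 11) + 5| < ε whenever m > 65/ε.
Take N = 65/ε. If m > N then |(-5m + 10)/(m + 11) + 5| ≤ 65/m < ε.

N = 65/ε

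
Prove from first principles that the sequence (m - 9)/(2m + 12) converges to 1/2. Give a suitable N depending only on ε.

Let ε > 0 be given. For m ≥ 1, |(m - 9)/(2m + 12) − (1/2)| = |-30|/(2(2m + 12)) = 30/(2(2m + 12)).
Since 2m + 12 ≥ 2m for m ≥ 1, this is ≤ 30/(2·2m) = (15/2)/m.
So |(m - 9)/(2m + 12) − (1/2)| < ε whenever m > (15/2)/ε.
Take N = (15/2)/ε. If m > N then |(m - 9)/(2m + 12) − (1/2)| ≤ (15/2)/m < ε.

N = (15/2)/ε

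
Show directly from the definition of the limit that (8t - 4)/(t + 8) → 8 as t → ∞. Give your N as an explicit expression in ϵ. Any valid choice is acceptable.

Suppose ϵ > 0. We seek N > 0 such that t > N implies |(8t - 4)/(t + 8) − 8| < ϵ.
(8t - 4)/(t + 8) − 8 = ((8t - 4) − 8(t + 8)) / ((t + 8)) = -68/((t + 8)).
For t > 0 we have t + 8 > t, so |(8t - 4)/(t + 8) − 8| = 68/((t + 8)) < 68/(t) = 68/t.
Thus |(8t - 4)/(t + 8) − 8| < ϵ whenever t > 68/ϵ.
Take N = 68/ϵ. If t > N then |(8t - 4)/(t + 8) − 8| < 68/t < ϵ.

N = 68/ϵ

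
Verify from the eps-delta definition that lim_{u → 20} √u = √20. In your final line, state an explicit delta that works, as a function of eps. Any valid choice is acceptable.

Let eps > 0. We want delta > 0 such that 0 < |u − 20| < delta implies |√u − √20| < eps.
Rationalise: √u − √20 = (u − 20)/(√u + √20), so |√u − √20| = |u − 20|/(√u + √20).
Restrict delta ≤ 20 so that |u − 20| < 20 forces u > 0, and then √u + √20 > √20.
Hence |√u − √20| < |u − 20|/√20, which is < eps once |u − 20| < √20·eps.
Take delta = min(20, √20·eps). If 0 < |u − 20| < delta then u > 0 and |√u − √20| < |u − 20|/√20 < eps.

delta = min(20, √20·eps)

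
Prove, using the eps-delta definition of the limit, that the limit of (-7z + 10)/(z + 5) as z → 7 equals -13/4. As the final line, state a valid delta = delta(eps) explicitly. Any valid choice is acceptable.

delta = min(6, (8/5)eps)

Fix eps > 0. We want delta > 0 with 0 < |z − 7| < delta ⇒ |(-7z + 10)/(z + 5) + 13/4| < eps.
Combining over a common denominator, (-7z + 10)/(z + 5) + 13/4 = [(-7z + 10)·12 − (-39)·(z + 5)] / [12·(z + 5)] = -45(z − 7) / (12(z + 5)).
So |(-7z + 10)/(z + 5) + 13/4| = 45|z − 7| / (12·|z + 5|).
Restrict delta ≤ 6. Then |z − 7| < 6 gives |z + 5| = |(z − 7) + 12| ≥ 12 − 6 = 6.
Hence |(-7z + 10)/(z + 5) + 13/4| < 45|z − 7|/(12·6) = (5/8)|z − 7|, which is < eps once |z − 7| < (8/5)eps.
Take delta = min(6, (8/5)eps). Then 0 < |z − 7| < delta forces both bounds, so |(-7z + 10)/(z + 5) + 13/4| < eps.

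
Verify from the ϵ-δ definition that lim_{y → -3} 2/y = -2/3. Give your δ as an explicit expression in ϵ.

Suppose ϵ > 0. We seek δ > 0 such that 0 < |y + 3| < δ implies |2/y + 2/3| < ϵ.
|2/y + 2/3| = 2·|-3 − y|/(3·|y|) = 2|y + 3|/(3|y|).
Restrict δ ≤ 3/2. Then |y + 3| < 3/2 gives |y| > 3/2, so 3|y| > 9/2.
Then |2/y + 2/3| < 2|y + 3|/(9/2), which is < ϵ when |y + 3| < (9/4)ϵ.
Take δ = min(3/2, (9/4)ϵ). Then 0 < |y + 3| < δ gives both |y + 3| < 3/2 and |y + 3| < (9/4)ϵ, so |2/y + 2/3| < ϵ.

δ = min(3/2, (9/4)ϵ)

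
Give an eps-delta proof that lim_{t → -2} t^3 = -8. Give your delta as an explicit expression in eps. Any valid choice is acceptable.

Let eps > 0. We seek delta > 0 with 0 < |t + 2| < delta ⇒ |t^3 + 8| < eps.
Factor: t^3 + 8 = (t + 2)(t^2 - 2t + 4), so |t^3 + 8| = |t + 2|·|t^2 - 2t + 4|.
Restrict delta ≤ 1. Then |t + 2| < 1 gives |t| < 3, so by the triangle inequality |t^2 - 2t + 4| ≤ 3^2 + 2·3 + 4 = 19.
Hence |t^3 + 8| ≤ 19|t + 2|, which is < eps once |t + 2| < eps/19.
Take delta = min(1, eps/19). If 0 < |t + 2| < delta then both bounds hold and |t^3 + 8| ≤ 19|t + 2| < 19·(eps/19) = eps.

delta = min(1, eps/19)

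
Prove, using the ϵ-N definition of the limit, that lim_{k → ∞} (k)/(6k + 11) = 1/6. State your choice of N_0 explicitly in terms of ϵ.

Suppose ϵ > 0. For k ≥ 1, |(k)/(6k + 11) − (1/6)| = |-11|/(6(6k + 11)) = 11/(6(6k + 11)).
Since 6k + 11 ≥ 6k for k ≥ 1, this is ≤ 11/(6·6k) = (11/36)/k.
So |(k)/(6k + 11) − (1/6)| < ϵ whenever k > (11/36)/ϵ.
Take N_0 = (11/36)/ϵ. If k > N_0 then |(k)/(6k + 11) − (1/6)| ≤ (11/36)/k < ϵ.

N_0 = (11/36)/ϵ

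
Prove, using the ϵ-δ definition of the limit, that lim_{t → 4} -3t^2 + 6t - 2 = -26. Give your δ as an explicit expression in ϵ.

Fix ϵ > 0. We want δ > 0 such that 0 < |t − 4| < δ implies |(-3t^2 + 6t - 2) + 26| < ϵ.
(-3t^2 + 6t - 2) + 26 = -3t^2 + 6t + 24 = (t − 4)(-3t - 6).
So |(-3t^2 + 6t - 2) + 26| = |t − 4|·|-3t - 6|.
Assume first that |t − 4| < 1, so |t| < 5. Then |-3t - 6| ≤ 3·5 + 6 = 21.
Hence |(-3t^2 + 6t - 2) + 26| ≤ 21|t − 4| < ϵ provided |t − 4| < ϵ/21.
Choosing δ = min(1, ϵ/21) ensures both conditions, hence |(-3t^2 + 6t - 2) + 26| < ϵ.

δ = min(1, ϵ/21)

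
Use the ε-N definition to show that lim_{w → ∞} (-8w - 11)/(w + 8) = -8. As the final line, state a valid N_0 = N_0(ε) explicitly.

Suppose ε > 0. We seek N_0 > 0 such that w > N_0 implies |(-8w - 11)/(w + 8) + 8| < ε.
(-8w - 11)/(w + 8) + 8 = ((-8w - 11) − (-8)(w + 8)) / ((w + 8)) = 53/((w + 8)).
For w > 0 we have w + 8 > w, so |(-8w - 11)/(w + 8) + 8| = 53/((w + 8)) < 53/(w) = 53/w.
Thus |(-8w - 11)/(w + 8) + 8| < ε whenever w > 53/ε.
Take N_0 = 53/ε. If w > N_0 then |(-8w - 11)/(w + 8) + 8| < 53/w < ε.

N_0 = 53/ε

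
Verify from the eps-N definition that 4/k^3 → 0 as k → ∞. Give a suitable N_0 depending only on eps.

N_0 = (4/eps)^{1/3}

Suppose eps > 0. For k ≥ 1, |4/k^3 − 0| = 4/k^3.
4/k^3 < eps ⇔ k^3 > 4/eps ⇔ k > (4/eps)^{1/3}.
Take N_0 = (4/eps)^{1/3}. Then k > N_0 implies 4/k^3 < eps.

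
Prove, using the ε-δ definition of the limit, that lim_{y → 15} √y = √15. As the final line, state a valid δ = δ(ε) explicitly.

Let ε > 0. We want δ > 0 such that 0 < |y − 15| < δ implies |√y − √15| < ε.
Multiplying by the conjugate, |√y − √15| = |y − 15|/(√y + √15).
Restrict δ ≤ 15 so that |y − 15| < 15 forces y > 0, and then √y + √15 > √15.
Hence |√y − √15| < |y − 15|/√15, which is < ε once |y − 15| < √15·ε.
Take δ = min(15, √15·ε). If 0 < |y − 15| < δ then y > 0 and |√y − √15| < |y − 15|/√15 < ε.

δ = min(15, √15·ε)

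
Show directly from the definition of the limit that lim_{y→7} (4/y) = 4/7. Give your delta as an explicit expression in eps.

delta = min(7/2, (49/8)eps)

Let eps > 0. We seek delta > 0 such that 0 < |y − 7| < delta implies |4/y − (4/7)| < eps.
|4/y − (4/7)| = 4·|7 − y|/(7·|y|) = 4|y − 7|/(7|y|).
Require delta ≤ 7/2 so that |y| > 7 − 7/2 = 7/2, hence 7|y| > 49/2.
Then |4/y − (4/7)| < 4|y − 7|/(49/2), which is < eps when |y − 7| < (49/8)eps.
Take delta = min(7/2, (49/8)eps). Then 0 < |y − 7| < delta gives both |y − 7| < 7/2 and |y − 7| < (49/8)eps, so |4/y − (4/7)| < eps.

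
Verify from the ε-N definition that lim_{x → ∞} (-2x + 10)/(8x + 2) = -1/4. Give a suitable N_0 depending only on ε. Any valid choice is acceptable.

N_0 = (21/16)/ε

Suppose ε > 0. We seek N_0 > 0 such that x > N_0 implies |(-2x + 10)/(8x + 2) + 1/4| < ε.
(-2x + 10)/(8x + 2) + 1/4 = (8(-2x + 10) − (-2)(8x + 2)) / (8(8x + 2)) = 84/(8(8x + 2)).
For x > 0 we have 8x + 2 > 8x, so |(-2x + 10)/(8x + 2) + 1/4| = 84/(8(8x + 2)) < 84/(8·8x) = (21/16)/x.
Thus |(-2x + 10)/(8x + 2) + 1/4| < ε whenever x > (21/16)/ε.
Take N_0 = (21/16)/ε. If x > N_0 then |(-2x + 10)/(8x + 2) + 1/4| < (21/16)/x < ε.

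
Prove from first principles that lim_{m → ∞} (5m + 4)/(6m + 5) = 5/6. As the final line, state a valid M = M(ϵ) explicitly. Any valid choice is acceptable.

Let ϵ > 0 be given. For m ≥ 1, |(5m + 4)/(6m + 5) − (5/6)| = |-1|/(6(6m + 5)) = 1/(6(6m + 5)).
Since 6m + 5 ≥ 6m for m ≥ 1, this is ≤ 1/(6·6m) = (1/36)/m.
So |(5m + 4)/(6m + 5) − (5/6)| < ϵ whenever m > (1/36)/ϵ.
Take M = (1/36)/ϵ. If m > M then |(5m + 4)/(6m + 5) − (5/6)| ≤ (1/36)/m < ϵ.

M = (1/36)/ϵ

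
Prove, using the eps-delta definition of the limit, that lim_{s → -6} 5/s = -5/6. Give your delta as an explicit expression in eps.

delta = min(3, (18/5)eps)

Fix eps > 0. We seek delta > 0 such that 0 < |s + 6| < delta implies |5/s + 5/6| < eps.
|5/s + 5/6| = 5·|-6 − s|/(6·|s|) = 5|s + 6|/(6|s|).
Require delta ≤ 3 so that |s| > 6 − 3 = 3, hence 6|s| > 18.
Then |5/s + 5/6| < 5|s + 6|/18, which is < eps when |s + 6| < (18/5)eps.
Take delta = min(3, (18/5)eps). Then 0 < |s + 6| < delta gives both |s + 6| < 3 and |s + 6| < (18/5)eps, so |5/s + 5/6| < eps.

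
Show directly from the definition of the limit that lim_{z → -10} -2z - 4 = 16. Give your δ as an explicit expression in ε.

δ = ε/2

Suppose ε > 0. We need δ > 0 so that 0 < |z + 10| < δ implies |(-2z - 4) − 16| < ε.
|(-2z - 4) − 16| = |-2z - 20| = 2|z + 10|.
So 2|z + 10| < ε exactly when |z + 10| < ε/2.
Choosing δ = ε/2 gives |(-2z - 4) − 16| = 2|z + 10| < ε whenever |z + 10| < δ.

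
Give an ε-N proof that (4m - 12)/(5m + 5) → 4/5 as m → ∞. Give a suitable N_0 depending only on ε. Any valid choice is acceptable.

N_0 = (16/5)/ε

Suppose ε > 0. For m ≥ 1, |(4m - 12)/(5m + 5) − (4/5)| = |-80|/(5(5m + 5)) = 80/(5(5m + 5)).
Since 5m + 5 ≥ 5m for m ≥ 1, this is ≤ 80/(5·5m) = (16/5)/m.
So |(4m - 12)/(5m + 5) − (4/5)| < ε whenever m > (16/5)/ε.
Take N_0 = (16/5)/ε. If m > N_0 then |(4m - 12)/(5m + 5) − (4/5)| ≤ (16/5)/m < ε.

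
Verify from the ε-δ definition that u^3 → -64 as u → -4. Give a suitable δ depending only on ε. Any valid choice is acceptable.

Let ε > 0. We seek δ > 0 with 0 < |u + 4| < δ ⇒ |u^3 + 64| < ε.
Factor: u^3 + 64 = (u + 4)(u^2 - 4u + 16), so |u^3 + 64| = |u + 4|·|u^2 - 4u + 16|.
Impose δ ≤ 2 so that |u| < 6; then |u^2 - 4u + 16| ≤ 76.
Hence |u^3 + 64| ≤ 76|u + 4|, which is < ε once |u + 4| < ε/76.
Take δ = min(2, ε/76). If 0 < |u + 4| < δ then both bounds hold and |u^3 + 64| ≤ 76|u + 4| < 76·(ε/76) = ε.

δ = min(2, ε/76)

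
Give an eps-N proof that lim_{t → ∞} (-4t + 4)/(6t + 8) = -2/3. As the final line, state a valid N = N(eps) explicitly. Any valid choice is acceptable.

N = (14/9)/eps

Suppose eps > 0. We seek N > 0 such that t > N implies |(-4t + 4)/(6t + 8) + 2/3| < eps.
(-4t + 4)/(6t + 8) + 2/3 = (6(-4t + 4) − (-4)(6t + 8)) / (6(6t + 8)) = 56/(6(6t + 8)).
For t > 0 we have 6t + 8 > 6t, so |(-4t + 4)/(6t + 8) + 2/3| = 56/(6(6t + 8)) < 56/(6·6t) = (14/9)/t.
Thus |(-4t + 4)/(6t + 8) + 2/3| < eps whenever t > (14/9)/eps.
Take N = (14/9)/eps. If t > N then |(-4t + 4)/(6t + 8) + 2/3| < (14/9)/t < eps.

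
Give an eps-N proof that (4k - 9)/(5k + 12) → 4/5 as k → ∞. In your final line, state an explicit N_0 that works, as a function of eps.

Let eps > 0 be given. For k ≥ 1, |(4k - 9)/(5k + 12) − (4/5)| = |-93|/(5(5k + 12)) = 93/(5(5k + 12)).
Since 5k + 12 ≥ 5k for k ≥ 1, this is ≤ 93/(5·5k) = (93/25)/k.
So |(4k - 9)/(5k + 12) − (4/5)| < eps whenever k > (93/25)/eps.
Take N_0 = (93/25)/eps. If k > N_0 then |(4k - 9)/(5k + 12) − (4/5)| ≤ (93/25)/k < eps.

N_0 = (93/25)/eps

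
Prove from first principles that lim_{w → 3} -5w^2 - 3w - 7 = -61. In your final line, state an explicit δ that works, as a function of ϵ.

δ = min(2, ϵ/43)

Let ϵ > 0 be given. We want δ > 0 such that 0 < |w − 3| < δ implies |(-5w^2 - 3w - 7) + 61| < ϵ.
(-5w^2 - 3w - 7) + 61 = -5w^2 - 3w + 54 = (w − 3)(-5w - 18).
So |(-5w^2 - 3w - 7) + 61| = |w − 3|·|-5w - 18|.
Assume first that |w − 3| < 2, so |w| < 5. Then |-5w - 18| ≤ 5·5 + 18 = 43.
Hence |(-5w^2 - 3w - 7) + 61| ≤ 43|w − 3| < ϵ provided |w − 3| < ϵ/43.
Choosing δ = min(2, ϵ/43) ensures both conditions, hence |(-5w^2 - 3w - 7) + 61| < ϵ.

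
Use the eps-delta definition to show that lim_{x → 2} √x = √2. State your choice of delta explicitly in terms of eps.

Let eps > 0 be given. We want delta > 0 such that 0 < |x − 2| < delta implies |√x − √2| < eps.
Multiplying by the conjugate, |√x − √2| = |x − 2|/(√x + √2).
Restrict delta ≤ 2 so that |x − 2| < 2 forces x > 0, and then √x + √2 > √2.
Hence |√x − √2| < |x − 2|/√2, which is < eps once |x − 2| < √2·eps.
Take delta = min(2, √2·eps). If 0 < |x − 2| < delta then x > 0 and |√x − √2| < |x − 2|/√2 < eps.

delta = min(2, √2·eps)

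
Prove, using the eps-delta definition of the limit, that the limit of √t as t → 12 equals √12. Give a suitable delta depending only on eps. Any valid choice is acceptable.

delta = min(12, √12·eps)

Suppose eps > 0. We want delta > 0 such that 0 < |t − 12| < delta implies |√t − √12| < eps.
Rationalise: √t − √12 = (t − 12)/(√t + √12), so |√t − √12| = |t − 12|/(√t + √12).
Restrict delta ≤ 12 so that |t − 12| < 12 forces t > 0, and then √t + √12 > √12.
Hence |√t − √12| < |t − 12|/√12, which is < eps once |t − 12| < √12·eps.
Take delta = min(12, √12·eps). If 0 < |t − 12| < delta then t > 0 and |√t − √12| < |t − 12|/√12 < eps.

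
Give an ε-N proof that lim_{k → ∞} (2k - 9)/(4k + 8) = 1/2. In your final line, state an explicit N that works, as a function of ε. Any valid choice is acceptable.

N = (13/4)/ε

Fix ε > 0. For k ≥ 1, |(2k - 9)/(4k + 8) − (1/2)| = |-52|/(4(4k + 8)) = 52/(4(4k + 8)).
Since 4k + 8 ≥ 4k for k ≥ 1, this is ≤ 52/(4·4k) = (13/4)/k.
So |(2k - 9)/(4k + 8) − (1/2)| < ε whenever k > (13/4)/ε.
Take N = (13/4)/ε. If k > N then |(2k - 9)/(4k + 8) − (1/2)| ≤ (13/4)/k < ε.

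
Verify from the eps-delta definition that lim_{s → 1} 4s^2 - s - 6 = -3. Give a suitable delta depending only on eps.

Let eps > 0. We want delta > 0 such that 0 < |s − 1| < delta implies |(4s^2 - s - 6) + 3| < eps.
(4s^2 - s - 6) + 3 = 4s^2 - s - 3 = (s − 1)(4s + 3).
So |(4s^2 - s - 6) + 3| = |s − 1|·|4s + 3|.
Require delta ≤ 1. Then |s − 1| < 1 gives |s| < 2, and by the triangle inequality |4s + 3| ≤ 4·2 + 3 = 11.
Hence |(4s^2 - s - 6) + 3| ≤ 11|s − 1| < eps provided |s − 1| < eps/11.
Take delta = min(1, eps/11). Then 0 < |s − 1| < delta gives both |s − 1| < 1 and |s − 1| < eps/11, so |(4s^2 - s - 6) + 3| < eps.

delta = min(1, eps/11)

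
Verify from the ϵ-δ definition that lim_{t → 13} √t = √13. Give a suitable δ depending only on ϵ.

δ = min(13, √13·ϵ)

Let ϵ > 0. We want δ > 0 such that 0 < |t − 13| < δ implies |√t − √13| < ϵ.
Rationalise: √t − √13 = (t − 13)/(√t + √13), so |√t − √13| = |t − 13|/(√t + √13).
Restrict δ ≤ 13 so that |t − 13| < 13 forces t > 0, and then √t + √13 > √13.
Hence |√t − √13| < |t − 13|/√13, which is < ϵ once |t − 13| < √13·ϵ.
Take δ = min(13, √13·ϵ). If 0 < |t − 13| < δ then t > 0 and |√t − √13| < |t − 13|/√13 < ϵ.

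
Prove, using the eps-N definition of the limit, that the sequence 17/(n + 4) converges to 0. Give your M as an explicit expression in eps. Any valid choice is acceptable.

M = 17/eps

Let eps > 0 be given. For n ≥ 1, |17/(n + 4) − 0| = 17/(n + 4) ≤ 17/n.
We need 17/n < eps, i.e. n > 17/eps.
Take M = 17/eps. If n > M then |17/(n + 4)| ≤ 17/n < eps.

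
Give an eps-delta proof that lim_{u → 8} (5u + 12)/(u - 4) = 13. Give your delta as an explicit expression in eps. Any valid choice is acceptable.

delta = min(2, (1/4)eps)

Fix eps > 0. We want delta > 0 with 0 < |u − 8| < delta ⇒ |(5u + 12)/(u - 4) − 13| < eps.
Combining over a common denominator, (5u + 12)/(u - 4) − 13 = [(5u + 12)·4 − 52·(u - 4)] / [4·(u - 4)] = -32(u − 8) / (4(u - 4)).
So |(5u + 12)/(u - 4) − 13| = 32|u − 8| / (4·|u − 4|).
Require delta ≤ 2, so |u − 4| ≥ |4| − |u − 8| > 4 − 2 = 2.
Hence |(5u + 12)/(u - 4) − 13| < 32|u − 8|/(4·2) = 4|u − 8|, which is < eps once |u − 8| < (1/4)eps.
Take delta = min(2, (1/4)eps). Then 0 < |u − 8| < delta forces both bounds, so |(5u + 12)/(u - 4) − 13| < eps.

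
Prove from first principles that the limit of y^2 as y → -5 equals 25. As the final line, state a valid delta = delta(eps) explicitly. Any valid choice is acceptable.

delta = min(1, eps/11)

Let eps > 0 be given. We seek delta > 0 with 0 < |y + 5| < delta ⇒ |y^2 − 25| < eps.
Factor: y^2 − 25 = (y + 5)(y - 5), so |y^2 − 25| = |y + 5|·|y - 5|.
Impose delta ≤ 1 so that |y| < 6; then |y - 5| ≤ 11.
Hence |y^2 − 25| ≤ 11|y + 5|, which is < eps once |y + 5| < eps/11.
Take delta = min(1, eps/11). If 0 < |y + 5| < delta then both bounds hold and |y^2 − 25| ≤ 11|y + 5| < 11·(eps/11) = eps.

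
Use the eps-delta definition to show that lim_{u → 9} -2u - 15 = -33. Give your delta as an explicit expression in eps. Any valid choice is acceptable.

Suppose eps > 0. We need delta > 0 so that 0 < |u − 9| < delta implies |(-2u - 15) + 33| < eps.
Since (-2u - 15) + 33 = -2(u − 9), we have |(-2u - 15) + 33| = 2|u − 9|.
Thus it suffices that |u − 9| < eps/2.
Choosing delta = eps/2 gives |(-2u - 15) + 33| = 2|u − 9| < eps whenever |u − 9| < delta.

delta = eps/2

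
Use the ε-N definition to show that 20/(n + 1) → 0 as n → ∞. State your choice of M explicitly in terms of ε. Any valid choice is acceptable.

Let ε > 0 be given. For n ≥ 1, |20/(n + 1) − 0| = 20/(n + 1) ≤ 20/n.
We need 20/n < ε, i.e. n > 20/ε.
Take M = 20/ε. If n > M then |20/(n + 1)| ≤ 20/n < ε.

M = 20/ε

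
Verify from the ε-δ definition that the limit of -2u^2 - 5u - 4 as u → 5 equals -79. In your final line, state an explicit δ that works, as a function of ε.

δ = min(2, ε/29)

Fix ε > 0. We want δ > 0 such that 0 < |u − 5| < δ implies |(-2u^2 - 5u - 4) + 79| < ε.
(-2u^2 - 5u - 4) + 79 = -2u^2 - 5u + 75 = (u − 5)(-2u - 15).
So |(-2u^2 - 5u - 4) + 79| = |u − 5|·|-2u - 15|.
Require δ ≤ 2. Then |u − 5| < 2 gives |u| < 7, and by the triangle inequality |-2u - 15| ≤ 2·7 + 15 = 29.
Hence |(-2u^2 - 5u - 4) + 79| ≤ 29|u − 5| < ε provided |u − 5| < ε/29.
Choosing δ = min(2, ε/29) ensures both conditions, hence |(-2u^2 - 5u - 4) + 79| < ε.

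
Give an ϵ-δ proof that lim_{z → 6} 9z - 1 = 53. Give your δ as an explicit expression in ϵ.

Let ϵ > 0. We need δ > 0 so that 0 < |z − 6| < δ implies |(9z - 1) − 53| < ϵ.
|(9z - 1) − 53| = |9z - 54| = 9|z − 6|.
So 9|z − 6| < ϵ exactly when |z − 6| < ϵ/9.
Choosing δ = ϵ/9 gives |(9z - 1) − 53| = 9|z − 6| < ϵ whenever |z − 6| < δ.

δ = ϵ/9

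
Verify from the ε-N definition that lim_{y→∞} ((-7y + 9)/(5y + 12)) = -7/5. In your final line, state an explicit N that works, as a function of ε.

N = (129/25)/ε

Let ε > 0. We seek N > 0 such that y > N implies |(-7y + 9)/(5y + 12) + 7/5| < ε.
(-7y + 9)/(5y + 12) + 7/5 = (5(-7y + 9) − (-7)(5y + 12)) / (5(5y + 12)) = 129/(5(5y + 12)).
For y > 0 we have 5y + 12 > 5y, so |(-7y + 9)/(5y + 12) + 7/5| = 129/(5(5y + 12)) < 129/(5·5y) = (129/25)/y.
Thus |(-7y + 9)/(5y + 12) + 7/5| < ε whenever y > (129/25)/ε.
Take N = (129/25)/ε. If y > N then |(-7y + 9)/(5y + 12) + 7/5| < (129/25)/y < ε.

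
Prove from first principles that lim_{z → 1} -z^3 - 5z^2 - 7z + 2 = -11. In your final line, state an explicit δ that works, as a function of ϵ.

Suppose ϵ > 0. We want δ > 0 such that 0 < |z − 1| < δ implies |(-z^3 - 5z^2 - 7z + 2) + 11| < ϵ.
(-z^3 - 5z^2 - 7z + 2) + 11 = -z^3 - 5z^2 - 7z + 13 = (z − 1)(-z^2 - 6z - 13).
So |(-z^3 - 5z^2 - 7z + 2) + 11| = |z − 1|·|-z^2 - 6z - 13|.
Require δ ≤ 2. Then |z − 1| < 2 gives |z| < 3, and by the triangle inequality |-z^2 - 6z - 13| ≤ 3^2 + 6·3 + 13 = 40.
Hence |(-z^3 - 5z^2 - 7z + 2) + 11| ≤ 40|z − 1| < ϵ provided |z − 1| < ϵ/40.
Choosing δ = min(2, ϵ/40) ensures both conditions, hence |(-z^3 - 5z^2 - 7z + 2) + 11| < ϵ.

δ = min(2, ϵ/40)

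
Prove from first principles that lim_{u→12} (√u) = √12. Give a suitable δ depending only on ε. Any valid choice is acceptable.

Let ε > 0 be given. We want δ > 0 such that 0 < |u − 12| < δ implies |√u − √12| < ε.
Rationalise: √u − √12 = (u − 12)/(√u + √12), so |√u − √12| = |u − 12|/(√u + √12).
Restrict δ ≤ 12 so that |u − 12| < 12 forces u > 0, and then √u + √12 > √12.
Hence |√u − √12| < |u − 12|/√12, which is < ε once |u − 12| < √12·ε.
Take δ = min(12, √12·ε). If 0 < |u − 12| < δ then u > 0 and |√u − √12| < |u − 12|/√12 < ε.

δ = min(12, √12·ε)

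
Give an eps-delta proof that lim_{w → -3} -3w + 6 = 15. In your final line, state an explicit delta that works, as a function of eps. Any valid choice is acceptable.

Suppose eps > 0. We need delta > 0 so that 0 < |w + 3| < delta implies |(-3w + 6) − 15| < eps.
Since (-3w + 6) − 15 = -3(w + 3), we have |(-3w + 6) − 15| = 3|w + 3|.
Thus it suffices that |w + 3| < eps/3.
Take delta = eps/3. If 0 < |w + 3| < delta then |(-3w + 6) − 15| = 3|w + 3| < 3·(eps/3) = eps.

delta = eps/3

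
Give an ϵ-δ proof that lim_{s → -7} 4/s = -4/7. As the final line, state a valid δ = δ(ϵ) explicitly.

Fix ϵ > 0. We seek δ > 0 such that 0 < |s + 7| < δ implies |4/s + 4/7| < ϵ.
|4/s + 4/7| = 4·|-7 − s|/(7·|s|) = 4|s + 7|/(7|s|).
Require δ ≤ 7/2 so that |s| > 7 − 7/2 = 7/2, hence 7|s| > 49/2.
Then |4/s + 4/7| < 4|s + 7|/(49/2), which is < ϵ when |s + 7| < (49/8)ϵ.
Take δ = min(7/2, (49/8)ϵ). Then 0 < |s + 7| < δ gives both |s + 7| < 7/2 and |s + 7| < (49/8)ϵ, so |4/s + 4/7| < ϵ.

δ = min(7/2, (49/8)ϵ)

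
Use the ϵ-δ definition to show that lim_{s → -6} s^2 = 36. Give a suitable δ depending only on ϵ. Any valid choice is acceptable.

δ = min(1, ϵ/13)

Fix ϵ > 0. We seek δ > 0 with 0 < |s + 6| < δ ⇒ |s^2 − 36| < ϵ.
Factor: s^2 − 36 = (s + 6)(s - 6), so |s^2 − 36| = |s + 6|·|s - 6|.
Impose δ ≤ 1 so that |s| < 7; then |s - 6| ≤ 13.
Hence |s^2 − 36| ≤ 13|s + 6|, which is < ϵ once |s + 6| < ϵ/13.
Take δ = min(1, ϵ/13). If 0 < |s + 6| < δ then both bounds hold and |s^2 − 36| ≤ 13|s + 6| < 13·(ϵ/13) = ϵ.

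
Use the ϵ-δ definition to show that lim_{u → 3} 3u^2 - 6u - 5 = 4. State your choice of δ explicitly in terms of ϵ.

δ = min(1, ϵ/15)

Let ϵ > 0 be given. We want δ > 0 such that 0 < |u − 3| < δ implies |(3u^2 - 6u - 5) − 4| < ϵ.
(3u^2 - 6u - 5) − 4 = 3u^2 - 6u - 9 = (u − 3)(3u + 3).
So |(3u^2 - 6u - 5) − 4| = |u − 3|·|3u + 3|.
Assume first that |u − 3| < 1, so |u| < 4. Then |3u + 3| ≤ 3·4 + 3 = 15.
Hence |(3u^2 - 6u - 5) − 4| ≤ 15|u − 3| < ϵ provided |u − 3| < ϵ/15.
Take δ = min(1, ϵ/15). Then 0 < |u − 3| < δ gives both |u − 3| < 1 and |u − 3| < ϵ/15, so |(3u^2 - 6u - 5) − 4| < ϵ.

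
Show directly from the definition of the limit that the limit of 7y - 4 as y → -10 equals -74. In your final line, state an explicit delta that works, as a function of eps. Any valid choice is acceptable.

Let eps > 0. We need delta > 0 so that 0 < |y + 10| < delta implies |(7y - 4) + 74| < eps.
Since (7y - 4) + 74 = 7(y + 10), we have |(7y - 4) + 74| = 7|y + 10|.
Thus it suffices that |y + 10| < eps/7.
Take delta = eps/7. If 0 < |y + 10| < delta then |(7y - 4) + 74| = 7|y + 10| < 7·(eps/7) = eps.

delta = eps/7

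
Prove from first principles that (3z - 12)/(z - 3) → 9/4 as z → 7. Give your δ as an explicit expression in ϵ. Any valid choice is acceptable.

δ = min(2, (8/3)ϵ)

Suppose ϵ > 0. We want δ > 0 with 0 < |z − 7| < δ ⇒ |(3z - 12)/(z - 3) − (9/4)| < ϵ.
Combining over a common denominator, (3z - 12)/(z - 3) − (9/4) = [(3z - 12)·4 − 9·(z - 3)] / [4·(z - 3)] = 3(z − 7) / (4(z - 3)).
So |(3z - 12)/(z - 3) − (9/4)| = 3|z − 7| / (4·|z − 3|).
Restrict δ ≤ 2. Then |z − 7| < 2 gives |z − 3| = |(z − 7) + 4| ≥ 4 − 2 = 2.
Hence |(3z - 12)/(z - 3) − (9/4)| < 3|z − 7|/(4·2) = (3/8)|z − 7|, which is < ϵ once |z − 7| < (8/3)ϵ.
Take δ = min(2, (8/3)ϵ). Then 0 < |z − 7| < δ forces both bounds, so |(3z - 12)/(z - 3) − (9/4)| < ϵ.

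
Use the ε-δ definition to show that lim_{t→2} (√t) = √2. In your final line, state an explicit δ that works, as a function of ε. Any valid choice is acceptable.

Suppose ε > 0. We want δ > 0 such that 0 < |t − 2| < δ implies |√t − √2| < ε.
Multiplying by the conjugate, |√t − √2| = |t − 2|/(√t + √2).
Restrict δ ≤ 2 so that |t − 2| < 2 forces t > 0, and then √t + √2 > √2.
Hence |√t − √2| < |t − 2|/√2, which is < ε once |t − 2| < √2·ε.
Take δ = min(2, √2·ε). If 0 < |t − 2| < δ then t > 0 and |√t − √2| < |t − 2|/√2 < ε.

δ = min(2, √2·ε)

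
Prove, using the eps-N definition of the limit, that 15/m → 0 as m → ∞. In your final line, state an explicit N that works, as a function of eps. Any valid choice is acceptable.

N = 15/eps

Suppose eps > 0. For m ≥ 1, |15/m − 0| = 15/(m) ≤ 15/m.
We need 15/m < eps, i.e. m > 15/eps.
Take N = 15/eps. If m > N then |15/m| ≤ 15/m < eps.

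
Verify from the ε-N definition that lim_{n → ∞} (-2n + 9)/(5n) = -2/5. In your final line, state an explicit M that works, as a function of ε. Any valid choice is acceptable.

Suppose ε > 0. For n ≥ 1, |(-2n + 9)/(5n) + 2/5| = |45|/(5(5n)) = 45/(5(5n)).
Since 5n ≥ 5n for n ≥ 1, this is ≤ 45/(5·5n) = (9/5)/n.
So |(-2n + 9)/(5n) + 2/5| < ε whenever n > (9/5)/ε.
Take M = (9/5)/ε. If n > M then |(-2n + 9)/(5n) + 2/5| ≤ (9/5)/n < ε.

M = (9/5)/ε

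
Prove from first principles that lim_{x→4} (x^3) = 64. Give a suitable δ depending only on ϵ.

Suppose ϵ > 0. We seek δ > 0 with 0 < |x − 4| < δ ⇒ |x^3 − 64| < ϵ.
Factor: x^3 − 64 = (x − 4)(x^2 + 4x + 16), so |x^3 − 64| = |x − 4|·|x^2 + 4x + 16|.
Impose δ ≤ 1 so that |x| < 5; then |x^2 + 4x + 16| ≤ 61.
Hence |x^3 − 64| ≤ 61|x − 4|, which is < ϵ once |x − 4| < ϵ/61.
Take δ = min(1, ϵ/61). If 0 < |x − 4| < δ then both bounds hold and |x^3 − 64| ≤ 61|x − 4| < 61·(ϵ/61) = ϵ.

δ = min(1, ϵ/61)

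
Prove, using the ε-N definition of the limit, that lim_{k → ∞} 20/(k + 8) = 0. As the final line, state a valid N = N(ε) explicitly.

Let ε > 0. For k ≥ 1, |20/(k + 8) − 0| = 20/(k + 8) ≤ 20/k.
We need 20/k < ε, i.e. k > 20/ε.
Take N = 20/ε. If k > N then |20/(k + 8)| ≤ 20/k < ε.

N = 20/ε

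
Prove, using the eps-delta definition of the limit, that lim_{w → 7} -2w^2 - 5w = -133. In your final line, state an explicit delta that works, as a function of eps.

delta = min(1, eps/35)

Suppose eps > 0. We want delta > 0 such that 0 < |w − 7| < delta implies |(-2w^2 - 5w) + 133| < eps.
(-2w^2 - 5w) + 133 = -2w^2 - 5w + 133 = (w − 7)(-2w - 19).
So |(-2w^2 - 5w) + 133| = |w − 7|·|-2w - 19|.
Assume first that |w − 7| < 1, so |w| < 8. Then |-2w - 19| ≤ 2·8 + 19 = 35.
Hence |(-2w^2 - 5w) + 133| ≤ 35|w − 7| < eps provided |w − 7| < eps/35.
Take delta = min(1, eps/35). Then 0 < |w − 7| < delta gives both |w − 7| < 1 and |w − 7| < eps/35, so |(-2w^2 - 5w) + 133| < eps.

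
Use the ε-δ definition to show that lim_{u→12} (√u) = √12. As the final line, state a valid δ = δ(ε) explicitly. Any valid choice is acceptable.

Let ε > 0 be given. We want δ > 0 such that 0 < |u − 12| < δ implies |√u − √12| < ε.
Rationalise: √u − √12 = (u − 12)/(√u + √12), so |√u − √12| = |u − 12|/(√u + √12).
Restrict δ ≤ 12 so that |u − 12| < 12 forces u > 0, and then √u + √12 > √12.
Hence |√u − √12| < |u − 12|/√12, which is < ε once |u − 12| < √12·ε.
Take δ = min(12, √12·ε). If 0 < |u − 12| < δ then u > 0 and |√u − √12| < |u − 12|/√12 < ε.

δ = min(12, √12·ε)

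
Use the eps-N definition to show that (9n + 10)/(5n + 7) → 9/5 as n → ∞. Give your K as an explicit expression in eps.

K = (13/25)/eps

Let eps > 0 be given. For n ≥ 1, |(9n + 10)/(5n + 7) − (9/5)| = |-13|/(5(5n + 7)) = 13/(5(5n + 7)).
Since 5n + 7 ≥ 5n for n ≥ 1, this is ≤ 13/(5·5n) = (13/25)/n.
So |(9n + 10)/(5n + 7) − (9/5)| < eps whenever n > (13/25)/eps.
Take K = (13/25)/eps. If n > K then |(9n + 10)/(5n + 7) − (9/5)| ≤ (13/25)/n < eps.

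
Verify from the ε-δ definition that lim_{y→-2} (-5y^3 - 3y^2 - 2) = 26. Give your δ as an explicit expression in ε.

δ = min(1, ε/80)

Let ε > 0 be given. We want δ > 0 such that 0 < |y + 2| < δ implies |(-5y^3 - 3y^2 - 2) − 26| < ε.
(-5y^3 - 3y^2 - 2) − 26 = -5y^3 - 3y^2 - 28 = (y + 2)(-5y^2 + 7y - 14).
So |(-5y^3 - 3y^2 - 2) − 26| = |y + 2|·|-5y^2 + 7y - 14|.
Require δ ≤ 1. Then |y + 2| < 1 gives |y| < 3, and by the triangle inequality |-5y^2 + 7y - 14| ≤ 5·3^2 + 7·3 + 14 = 80.
Hence |(-5y^3 - 3y^2 - 2) − 26| ≤ 80|y + 2| < ε provided |y + 2| < ε/80.
Choosing δ = min(1, ε/80) ensures both conditions, hence |(-5y^3 - 3y^2 - 2) − 26| < ε.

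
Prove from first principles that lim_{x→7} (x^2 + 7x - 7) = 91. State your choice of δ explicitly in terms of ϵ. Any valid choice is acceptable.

Let ϵ > 0. We want δ > 0 such that 0 < |x − 7| < δ implies |(x^2 + 7x - 7) − 91| < ϵ.
(x^2 + 7x - 7) − 91 = x^2 + 7x - 98 = (x − 7)(x + 14).
So |(x^2 + 7x - 7) − 91| = |x − 7|·|x + 14|.
Assume first that |x − 7| < 1, so |x| < 8. Then |x + 14| ≤ 8 + 14 = 22.
Hence |(x^2 + 7x - 7) − 91| ≤ 22|x − 7| < ϵ provided |x − 7| < ϵ/22.
Choosing δ = min(1, ϵ/22) ensures both conditions, hence |(x^2 + 7x - 7) − 91| < ϵ.

δ = min(1, ϵ/22)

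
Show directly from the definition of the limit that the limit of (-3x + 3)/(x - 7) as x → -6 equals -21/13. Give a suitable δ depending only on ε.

δ = min(13/2, (169/36)ε)

Let ε > 0. We want δ > 0 with 0 < |x + 6| < δ ⇒ |(-3x + 3)/(x - 7) + 21/13| < ε.
Combining over a common denominator, (-3x + 3)/(x - 7) + 21/13 = [(-3x + 3)·(-13) − 21·(x - 7)] / [(-13)·(x - 7)] = 18(x + 6) / ((-13)(x - 7)).
So |(-3x + 3)/(x - 7) + 21/13| = 18|x + 6| / (13·|x − 7|).
Require δ ≤ 13/2, so |x − 7| ≥ |-13| − |x + 6| > 13 − 13/2 = 13/2.
Hence |(-3x + 3)/(x - 7) + 21/13| < 18|x + 6|/(13·(13/2)) = (36/169)|x + 6|, which is < ε once |x + 6| < (169/36)ε.
Take δ = min(13/2, (169/36)ε). Then 0 < |x + 6| < δ forces both bounds, so |(-3x + 3)/(x - 7) + 21/13| < ε.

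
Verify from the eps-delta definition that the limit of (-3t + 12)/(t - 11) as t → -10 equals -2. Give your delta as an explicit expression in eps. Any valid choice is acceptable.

delta = min(21/2, (21/2)eps)

Let eps > 0 be given. We want delta > 0 with 0 < |t + 10| < delta ⇒ |(-3t + 12)/(t - 11) + 2| < eps.
Combining over a common denominator, (-3t + 12)/(t - 11) + 2 = [(-3t + 12)·(-21) − 42·(t - 11)] / [(-21)·(t - 11)] = 21(t + 10) / ((-21)(t - 11)).
So |(-3t + 12)/(t - 11) + 2| = 21|t + 10| / (21·|t − 11|).
Require delta ≤ 21/2, so |t − 11| ≥ |-21| − |t + 10| > 21 − 21/2 = 21/2.
Hence |(-3t + 12)/(t - 11) + 2| < 21|t + 10|/(21·(21/2)) = (2/21)|t + 10|, which is < eps once |t + 10| < (21/2)eps.
Take delta = min(21/2, (21/2)eps). Then 0 < |t + 10| < delta forces both bounds, so |(-3t + 12)/(t - 11) + 2| < eps.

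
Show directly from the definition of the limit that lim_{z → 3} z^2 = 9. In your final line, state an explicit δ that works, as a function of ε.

δ = min(2, ε/8)

Let ε > 0. We seek δ > 0 with 0 < |z − 3| < δ ⇒ |z^2 − 9| < ε.
Factor: z^2 − 9 = (z − 3)(z + 3), so |z^2 − 9| = |z − 3|·|z + 3|.
Impose δ ≤ 2 so that |z| < 5; then |z + 3| ≤ 8.
Hence |z^2 − 9| ≤ 8|z − 3|, which is < ε once |z − 3| < ε/8.
Take δ = min(2, ε/8). If 0 < |z − 3| < δ then both bounds hold and |z^2 − 9| ≤ 8|z − 3| < 8·(ε/8) = ε.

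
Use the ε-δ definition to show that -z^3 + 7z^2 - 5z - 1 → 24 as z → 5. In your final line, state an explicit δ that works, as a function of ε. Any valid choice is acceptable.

δ = min(1, ε/53)

Let ε > 0. We want δ > 0 such that 0 < |z − 5| < δ implies |(-z^3 + 7z^2 - 5z - 1) − 24| < ε.
(-z^3 + 7z^2 - 5z - 1) − 24 = -z^3 + 7z^2 - 5z - 25 = (z − 5)(-z^2 + 2z + 5).
So |(-z^3 + 7z^2 - 5z - 1) − 24| = |z − 5|·|-z^2 + 2z + 5|.
Require δ ≤ 1. Then |z − 5| < 1 gives |z| < 6, and by the triangle inequality |-z^2 + 2z + 5| ≤ 6^2 + 2·6 + 5 = 53.
Hence |(-z^3 + 7z^2 - 5z - 1) − 24| ≤ 53|z − 5| < ε provided |z − 5| < ε/53.
Choosing δ = min(1, ε/53) ensures both conditions, hence |(-z^3 + 7z^2 - 5z - 1) − 24| < ε.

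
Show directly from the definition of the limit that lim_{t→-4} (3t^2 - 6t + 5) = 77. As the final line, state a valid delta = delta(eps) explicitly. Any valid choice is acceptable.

Suppose eps > 0. We want delta > 0 such that 0 < |t + 4| < delta implies |(3t^2 - 6t + 5) − 77| < eps.
(3t^2 - 6t + 5) − 77 = 3t^2 - 6t - 72 = (t + 4)(3t - 18).
So |(3t^2 - 6t + 5) − 77| = |t + 4|·|3t - 18|.
Require delta ≤ 1. Then |t + 4| < 1 gives |t| < 5, and by the triangle inequality |3t - 18| ≤ 3·5 + 18 = 33.
Hence |(3t^2 - 6t + 5) − 77| ≤ 33|t + 4| < eps provided |t + 4| < eps/33.
Choosing delta = min(1, eps/33) ensures both conditions, hence |(3t^2 - 6t + 5) − 77| < eps.

delta = min(1, eps/33)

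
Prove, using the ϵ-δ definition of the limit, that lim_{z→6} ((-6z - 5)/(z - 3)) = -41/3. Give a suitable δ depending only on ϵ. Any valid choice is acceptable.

Let ϵ > 0. We want δ > 0 with 0 < |z − 6| < δ ⇒ |(-6z - 5)/(z - 3) + 41/3| < ϵ.
Combining over a common denominator, (-6z - 5)/(z - 3) + 41/3 = [(-6z - 5)·3 − (-41)·(z - 3)] / [3·(z - 3)] = 23(z − 6) / (3(z - 3)).
So |(-6z - 5)/(z - 3) + 41/3| = 23|z − 6| / (3·|z − 3|).
Restrict δ ≤ 3/2. Then |z − 6| < 3/2 gives |z − 3| = |(z − 6) + 3| ≥ 3 − 3/2 = 3/2.
Hence |(-6z - 5)/(z - 3) + 41/3| < 23|z − 6|/(3·(3/2)) = (46/9)|z − 6|, which is < ϵ once |z − 6| < (9/46)ϵ.
Take δ = min(3/2, (9/46)ϵ). Then 0 < |z − 6| < δ forces both bounds, so |(-6z - 5)/(z - 3) + 41/3| < ϵ.

δ = min(3/2, (9/46)ϵ)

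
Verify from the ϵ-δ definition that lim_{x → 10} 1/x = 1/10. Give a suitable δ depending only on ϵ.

Let ϵ > 0. We seek δ > 0 such that 0 < |x − 10| < δ implies |1/x − (1/10)| < ϵ.
|1/x − (1/10)| = |10 − x|/(10·|x|) = |x − 10|/(10|x|).
Restrict δ ≤ 5. Then |x − 10| < 5 gives |x| > 5, so 10|x| > 50.
Then |1/x − (1/10)| < |x − 10|/50, which is < ϵ when |x − 10| < 50ϵ.
Take δ = min(5, 50ϵ). Then 0 < |x − 10| < δ gives both |x − 10| < 5 and |x − 10| < 50ϵ, so |1/x − (1/10)| < ϵ.

δ = min(5, 50ϵ)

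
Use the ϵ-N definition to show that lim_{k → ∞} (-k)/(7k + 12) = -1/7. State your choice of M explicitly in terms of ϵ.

Let ϵ > 0 be given. For k ≥ 1, |(-k)/(7k + 12) + 1/7| = |12|/(7(7k + 12)) = 12/(7(7k + 12)).
Since 7k + 12 ≥ 7k for k ≥ 1, this is ≤ 12/(7·7k) = (12/49)/k.
So |(-k)/(7k + 12) + 1/7| < ϵ whenever k > (12/49)/ϵ.
Take M = (12/49)/ϵ. If k > M then |(-k)/(7k + 12) + 1/7| ≤ (12/49)/k < ϵ.

M = (12/49)/ϵ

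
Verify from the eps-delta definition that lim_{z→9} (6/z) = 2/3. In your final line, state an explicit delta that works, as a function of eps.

delta = min(9/2, (27/4)eps)

Suppose eps > 0. We seek delta > 0 such that 0 < |z − 9| < delta implies |6/z − (2/3)| < eps.
|6/z − (2/3)| = 6·|9 − z|/(9·|z|) = 6|z − 9|/(9|z|).
Restrict delta ≤ 9/2. Then |z − 9| < 9/2 gives |z| > 9/2, so 9|z| > 81/2.
Then |6/z − (2/3)| < 6|z − 9|/(81/2), which is < eps when |z − 9| < (27/4)eps.
Take delta = min(9/2, (27/4)eps). Then 0 < |z − 9| < delta gives both |z − 9| < 9/2 and |z − 9| < (27/4)eps, so |6/z − (2/3)| < eps.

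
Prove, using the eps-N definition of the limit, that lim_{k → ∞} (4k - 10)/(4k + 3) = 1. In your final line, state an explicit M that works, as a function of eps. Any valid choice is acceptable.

Let eps > 0. For k ≥ 1, |(4k - 10)/(4k + 3) − 1| = |-52|/(4(4k + 3)) = 52/(4(4k + 3)).
Since 4k + 3 ≥ 4k for k ≥ 1, this is ≤ 52/(4·4k) = (13/4)/k.
So |(4k - 10)/(4k + 3) − 1| < eps whenever k > (13/4)/eps.
Take M = (13/4)/eps. If k > M then |(4k - 10)/(4k + 3) − 1| ≤ (13/4)/k < eps.

M = (13/4)/eps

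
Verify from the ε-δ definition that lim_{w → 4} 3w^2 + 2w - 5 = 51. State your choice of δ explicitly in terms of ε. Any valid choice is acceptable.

Let ε > 0. We want δ > 0 such that 0 < |w − 4| < δ implies |(3w^2 + 2w - 5) − 51| < ε.
(3w^2 + 2w - 5) − 51 = 3w^2 + 2w - 56 = (w − 4)(3w + 14).
So |(3w^2 + 2w - 5) − 51| = |w − 4|·|3w + 14|.
Require δ ≤ 1. Then |w − 4| < 1 gives |w| < 5, and by the triangle inequality |3w + 14| ≤ 3·5 + 14 = 29.
Hence |(3w^2 + 2w - 5) − 51| ≤ 29|w − 4| < ε provided |w − 4| < ε/29.
Take δ = min(1, ε/29). Then 0 < |w − 4| < δ gives both |w − 4| < 1 and |w − 4| < ε/29, so |(3w^2 + 2w - 5) − 51| < ε.

δ = min(1, ε/29)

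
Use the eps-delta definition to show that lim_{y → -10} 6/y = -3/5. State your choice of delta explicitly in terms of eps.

delta = min(5, (25/3)eps)

Fix eps > 0. We seek delta > 0 such that 0 < |y + 10| < delta implies |6/y + 3/5| < eps.
|6/y + 3/5| = 6·|-10 − y|/(10·|y|) = 6|y + 10|/(10|y|).
Require delta ≤ 5 so that |y| > 10 − 5 = 5, hence 10|y| > 50.
Then |6/y + 3/5| < 6|y + 10|/50, which is < eps when |y + 10| < (25/3)eps.
Take delta = min(5, (25/3)eps). Then 0 < |y + 10| < delta gives both |y + 10| < 5 and |y + 10| < (25/3)eps, so |6/y + 3/5| < eps.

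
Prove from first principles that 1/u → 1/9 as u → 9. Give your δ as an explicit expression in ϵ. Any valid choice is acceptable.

δ = min(9/2, (81/2)ϵ)

Let ϵ > 0. We seek δ > 0 such that 0 < |u − 9| < δ implies |1/u − (1/9)| < ϵ.
|1/u − (1/9)| = |9 − u|/(9·|u|) = |u − 9|/(9|u|).
Restrict δ ≤ 9/2. Then |u − 9| < 9/2 gives |u| > 9/2, so 9|u| > 81/2.
Then |1/u − (1/9)| < |u − 9|/(81/2), which is < ϵ when |u − 9| < (81/2)ϵ.
Take δ = min(9/2, (81/2)ϵ). Then 0 < |u − 9| < δ gives both |u − 9| < 9/2 and |u − 9| < (81/2)ϵ, so |1/u − (1/9)| < ϵ.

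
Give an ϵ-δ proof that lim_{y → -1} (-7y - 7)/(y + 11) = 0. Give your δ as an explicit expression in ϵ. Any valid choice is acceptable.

Fix ϵ > 0. We want δ > 0 with 0 < |y + 1| < δ ⇒ |(-7y - 7)/(y + 11) − 0| < ϵ.
Combining over a common denominator, (-7y - 7)/(y + 11) − 0 = [(-7y - 7)·10 − 0·(y + 11)] / [10·(y + 11)] = -70(y + 1) / (10(y + 11)).
So |(-7y - 7)/(y + 11) − 0| = 70|y + 1| / (10·|y + 11|).
Require δ ≤ 5, so |y + 11| ≥ |10| − |y + 1| > 10 − 5 = 5.
Hence |(-7y - 7)/(y + 11) − 0| < 70|y + 1|/(10·5) = (7/5)|y + 1|, which is < ϵ once |y + 1| < (5/7)ϵ.
Take δ = min(5, (5/7)ϵ). Then 0 < |y + 1| < δ forces both bounds, so |(-7y - 7)/(y + 11) − 0| < ϵ.

δ = min(5, (5/7)ϵ)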